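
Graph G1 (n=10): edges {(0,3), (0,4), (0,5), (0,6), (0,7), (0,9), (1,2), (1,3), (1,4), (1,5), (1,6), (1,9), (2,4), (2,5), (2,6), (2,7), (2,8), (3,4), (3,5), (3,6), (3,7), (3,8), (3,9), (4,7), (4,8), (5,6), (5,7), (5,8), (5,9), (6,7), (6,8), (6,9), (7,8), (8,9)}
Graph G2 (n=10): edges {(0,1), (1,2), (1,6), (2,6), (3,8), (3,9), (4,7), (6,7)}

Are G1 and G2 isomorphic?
No, not isomorphic

The graphs are NOT isomorphic.

Connected components of G1: 1 component(s) with vertex sets [[0, 1, 2, 3, 4, 5, 6, 7, 8, 9]], sizes [10].
Connected components of G2: 3 component(s) with vertex sets [[5], [3, 8, 9], [0, 1, 2, 4, 6, 7]], sizes [1, 3, 6].
The number of connected components (and the multiset of component sizes) is an isomorphism invariant — an isomorphism maps each component of G1 bijectively onto a component of G2. Since G1 has 1 component(s) and G2 has 3, they cannot be isomorphic.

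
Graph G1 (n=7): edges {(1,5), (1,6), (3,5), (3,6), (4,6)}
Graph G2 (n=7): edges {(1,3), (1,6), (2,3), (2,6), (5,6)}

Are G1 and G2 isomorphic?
Yes, isomorphic

The graphs are isomorphic.
One valid mapping φ: V(G1) → V(G2): 0→4, 1→2, 2→0, 3→1, 4→5, 5→3, 6→6

Verify φ preserves adjacency — for each edge of G1, its image is an edge of G2:
  (1,5) → (φ(1),φ(5)) = (2,3) ∈ E(G2) ✓
  (1,6) → (φ(1),φ(6)) = (2,6) ∈ E(G2) ✓
  (3,5) → (φ(3),φ(5)) = (1,3) ∈ E(G2) ✓
  (3,6) → (φ(3),φ(6)) = (1,6) ∈ E(G2) ✓
  (4,6) → (φ(4),φ(6)) = (5,6) ∈ E(G2) ✓
All 5 edges of G1 map to edges of G2, and |E(G1)| = |E(G2)| = 5, so φ is a bijection on edges as well as vertices. Hence G1 ≅ G2.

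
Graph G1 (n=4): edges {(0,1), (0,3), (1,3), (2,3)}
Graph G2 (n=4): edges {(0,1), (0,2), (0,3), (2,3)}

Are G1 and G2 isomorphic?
Yes, isomorphic

The graphs are isomorphic.
One valid mapping φ: V(G1) → V(G2): 0→2, 1→3, 2→1, 3→0

Verify φ preserves adjacency — for each edge of G1, its image is an edge of G2:
  (0,1) → (φ(0),φ(1)) = (2,3) ∈ E(G2) ✓
  (0,3) → (φ(0),φ(3)) = (0,2) ∈ E(G2) ✓
  (1,3) → (φ(1),φ(3)) = (0,3) ∈ E(G2) ✓
  (2,3) → (φ(2),φ(3)) = (0,1) ∈ E(G2) ✓
All 4 edges of G1 map to edges of G2, and |E(G1)| = |E(G2)| = 4, so φ is a bijection on edges as well as vertices. Hence G1 ≅ G2.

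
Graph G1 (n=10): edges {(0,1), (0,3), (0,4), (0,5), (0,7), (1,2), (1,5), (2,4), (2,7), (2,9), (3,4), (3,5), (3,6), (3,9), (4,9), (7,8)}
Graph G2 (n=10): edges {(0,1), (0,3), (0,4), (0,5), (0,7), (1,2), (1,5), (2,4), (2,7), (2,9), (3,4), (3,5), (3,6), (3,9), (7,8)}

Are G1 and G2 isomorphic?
No, not isomorphic

The graphs are NOT isomorphic.

Counting edges: G1 has 16 edge(s); G2 has 15 edge(s).
Edge count is an isomorphism invariant (a bijection on vertices induces a bijection on edges), so differing edge counts rule out isomorphism.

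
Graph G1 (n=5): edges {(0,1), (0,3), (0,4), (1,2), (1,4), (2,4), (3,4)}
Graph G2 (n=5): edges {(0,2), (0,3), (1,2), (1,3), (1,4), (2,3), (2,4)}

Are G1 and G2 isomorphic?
Yes, isomorphic

The graphs are isomorphic.
One valid mapping φ: V(G1) → V(G2): 0→3, 1→1, 2→4, 3→0, 4→2

Verify φ preserves adjacency — for each edge of G1, its image is an edge of G2:
  (0,1) → (φ(0),φ(1)) = (1,3) ∈ E(G2) ✓
  (0,3) → (φ(0),φ(3)) = (0,3) ∈ E(G2) ✓
  (0,4) → (φ(0),φ(4)) = (2,3) ∈ E(G2) ✓
  (1,2) → (φ(1),φ(2)) = (1,4) ∈ E(G2) ✓
  (1,4) → (φ(1),φ(4)) = (1,2) ∈ E(G2) ✓
  (2,4) → (φ(2),φ(4)) = (2,4) ∈ E(G2) ✓
  (3,4) → (φ(3),φ(4)) = (0,2) ∈ E(G2) ✓
All 7 edges of G1 map to edges of G2, and |E(G1)| = |E(G2)| = 7, so φ is a bijection on edges as well as vertices. Hence G1 ≅ G2.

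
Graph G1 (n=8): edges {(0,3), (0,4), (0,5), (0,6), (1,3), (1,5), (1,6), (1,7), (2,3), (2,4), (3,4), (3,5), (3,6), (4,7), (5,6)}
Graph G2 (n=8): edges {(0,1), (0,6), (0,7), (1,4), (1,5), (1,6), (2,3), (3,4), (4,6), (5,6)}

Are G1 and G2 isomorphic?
No, not isomorphic

The graphs are NOT isomorphic.

Counting triangles (3-cliques): G1 has 9, G2 has 3.
Triangle count is an isomorphism invariant, so differing triangle counts rule out isomorphism.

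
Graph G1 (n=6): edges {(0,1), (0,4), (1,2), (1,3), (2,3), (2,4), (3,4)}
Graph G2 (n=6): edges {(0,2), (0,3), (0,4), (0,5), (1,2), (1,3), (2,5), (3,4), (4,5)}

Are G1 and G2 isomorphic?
No, not isomorphic

The graphs are NOT isomorphic.

Connected components of G1: 2 component(s) with vertex sets [[5], [0, 1, 2, 3, 4]], sizes [1, 5].
Connected components of G2: 1 component(s) with vertex sets [[0, 1, 2, 3, 4, 5]], sizes [6].
The number of connected components (and the multiset of component sizes) is an isomorphism invariant — an isomorphism maps each component of G1 bijectively onto a component of G2. Since G1 has 2 component(s) and G2 has 1, they cannot be isomorphic.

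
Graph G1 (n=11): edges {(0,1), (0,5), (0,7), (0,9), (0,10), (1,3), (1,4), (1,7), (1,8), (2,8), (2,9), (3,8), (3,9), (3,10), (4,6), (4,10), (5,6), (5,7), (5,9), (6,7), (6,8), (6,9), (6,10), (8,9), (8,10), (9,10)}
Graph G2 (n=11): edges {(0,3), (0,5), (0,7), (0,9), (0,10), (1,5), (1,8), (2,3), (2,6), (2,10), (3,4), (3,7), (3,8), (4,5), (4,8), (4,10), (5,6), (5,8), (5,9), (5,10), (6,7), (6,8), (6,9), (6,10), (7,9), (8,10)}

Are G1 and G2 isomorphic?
Yes, isomorphic

The graphs are isomorphic.
One valid mapping φ: V(G1) → V(G2): 0→0, 1→3, 2→1, 3→4, 4→2, 5→9, 6→6, 7→7, 8→8, 9→5, 10→10

Verify φ preserves adjacency — for each edge of G1, its image is an edge of G2:
  (0,1) → (φ(0),φ(1)) = (0,3) ∈ E(G2) ✓
  (0,5) → (φ(0),φ(5)) = (0,9) ∈ E(G2) ✓
  (0,7) → (φ(0),φ(7)) = (0,7) ∈ E(G2) ✓
  (0,9) → (φ(0),φ(9)) = (0,5) ∈ E(G2) ✓
  (0,10) → (φ(0),φ(10)) = (0,10) ∈ E(G2) ✓
  (1,3) → (φ(1),φ(3)) = (3,4) ∈ E(G2) ✓
  (1,4) → (φ(1),φ(4)) = (2,3) ∈ E(G2) ✓
  (1,7) → (φ(1),φ(7)) = (3,7) ∈ E(G2) ✓
  (1,8) → (φ(1),φ(8)) = (3,8) ∈ E(G2) ✓
  (2,8) → (φ(2),φ(8)) = (1,8) ∈ E(G2) ✓
  (2,9) → (φ(2),φ(9)) = (1,5) ∈ E(G2) ✓
  (3,8) → (φ(3),φ(8)) = (4,8) ∈ E(G2) ✓
  (3,9) → (φ(3),φ(9)) = (4,5) ∈ E(G2) ✓
  (3,10) → (φ(3),φ(10)) = (4,10) ∈ E(G2) ✓
  (4,6) → (φ(4),φ(6)) = (2,6) ∈ E(G2) ✓
  (4,10) → (φ(4),φ(10)) = (2,10) ∈ E(G2) ✓
  (5,6) → (φ(5),φ(6)) = (6,9) ∈ E(G2) ✓
  (5,7) → (φ(5),φ(7)) = (7,9) ∈ E(G2) ✓
  (5,9) → (φ(5),φ(9)) = (5,9) ∈ E(G2) ✓
  (6,7) → (φ(6),φ(7)) = (6,7) ∈ E(G2) ✓
  (6,8) → (φ(6),φ(8)) = (6,8) ∈ E(G2) ✓
  (6,9) → (φ(6),φ(9)) = (5,6) ∈ E(G2) ✓
  (6,10) → (φ(6),φ(10)) = (6,10) ∈ E(G2) ✓
  (8,9) → (φ(8),φ(9)) = (5,8) ∈ E(G2) ✓
  (8,10) → (φ(8),φ(10)) = (8,10) ∈ E(G2) ✓
  (9,10) → (φ(9),φ(10)) = (5,10) ∈ E(G2) ✓
All 26 edges of G1 map to edges of G2, and |E(G1)| = |E(G2)| = 26, so φ is a bijection on edges as well as vertices. Hence G1 ≅ G2.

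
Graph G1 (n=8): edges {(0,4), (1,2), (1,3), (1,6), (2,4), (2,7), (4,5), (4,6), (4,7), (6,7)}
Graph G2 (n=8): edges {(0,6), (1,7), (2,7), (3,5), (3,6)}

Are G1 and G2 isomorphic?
No, not isomorphic

The graphs are NOT isomorphic.

Connected components of G1: 1 component(s) with vertex sets [[0, 1, 2, 3, 4, 5, 6, 7]], sizes [8].
Connected components of G2: 3 component(s) with vertex sets [[4], [1, 2, 7], [0, 3, 5, 6]], sizes [1, 3, 4].
The number of connected components (and the multiset of component sizes) is an isomorphism invariant — an isomorphism maps each component of G1 bijectively onto a component of G2. Since G1 has 1 component(s) and G2 has 3, they cannot be isomorphic.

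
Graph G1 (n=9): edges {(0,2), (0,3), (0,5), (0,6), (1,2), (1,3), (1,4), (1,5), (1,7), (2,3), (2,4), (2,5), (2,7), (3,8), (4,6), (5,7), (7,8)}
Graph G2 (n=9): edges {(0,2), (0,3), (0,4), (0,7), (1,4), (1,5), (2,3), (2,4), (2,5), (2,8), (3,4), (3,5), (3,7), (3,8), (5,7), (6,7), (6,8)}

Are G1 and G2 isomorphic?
Yes, isomorphic

The graphs are isomorphic.
One valid mapping φ: V(G1) → V(G2): 0→7, 1→2, 2→3, 3→5, 4→8, 5→0, 6→6, 7→4, 8→1

Verify φ preserves adjacency — for each edge of G1, its image is an edge of G2:
  (0,2) → (φ(0),φ(2)) = (3,7) ∈ E(G2) ✓
  (0,3) → (φ(0),φ(3)) = (5,7) ∈ E(G2) ✓
  (0,5) → (φ(0),φ(5)) = (0,7) ∈ E(G2) ✓
  (0,6) → (φ(0),φ(6)) = (6,7) ∈ E(G2) ✓
  (1,2) → (φ(1),φ(2)) = (2,3) ∈ E(G2) ✓
  (1,3) → (φ(1),φ(3)) = (2,5) ∈ E(G2) ✓
  (1,4) → (φ(1),φ(4)) = (2,8) ∈ E(G2) ✓
  (1,5) → (φ(1),φ(5)) = (0,2) ∈ E(G2) ✓
  (1,7) → (φ(1),φ(7)) = (2,4) ∈ E(G2) ✓
  (2,3) → (φ(2),φ(3)) = (3,5) ∈ E(G2) ✓
  (2,4) → (φ(2),φ(4)) = (3,8) ∈ E(G2) ✓
  (2,5) → (φ(2),φ(5)) = (0,3) ∈ E(G2) ✓
  (2,7) → (φ(2),φ(7)) = (3,4) ∈ E(G2) ✓
  (3,8) → (φ(3),φ(8)) = (1,5) ∈ E(G2) ✓
  (4,6) → (φ(4),φ(6)) = (6,8) ∈ E(G2) ✓
  (5,7) → (φ(5),φ(7)) = (0,4) ∈ E(G2) ✓
  (7,8) → (φ(7),φ(8)) = (1,4) ∈ E(G2) ✓
All 17 edges of G1 map to edges of G2, and |E(G1)| = |E(G2)| = 17, so φ is a bijection on edges as well as vertices. Hence G1 ≅ G2.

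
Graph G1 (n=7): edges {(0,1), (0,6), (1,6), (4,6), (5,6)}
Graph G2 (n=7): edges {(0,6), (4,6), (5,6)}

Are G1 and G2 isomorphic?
No, not isomorphic

The graphs are NOT isomorphic.

Counting edges: G1 has 5 edge(s); G2 has 3 edge(s).
Edge count is an isomorphism invariant (a bijection on vertices induces a bijection on edges), so differing edge counts rule out isomorphism.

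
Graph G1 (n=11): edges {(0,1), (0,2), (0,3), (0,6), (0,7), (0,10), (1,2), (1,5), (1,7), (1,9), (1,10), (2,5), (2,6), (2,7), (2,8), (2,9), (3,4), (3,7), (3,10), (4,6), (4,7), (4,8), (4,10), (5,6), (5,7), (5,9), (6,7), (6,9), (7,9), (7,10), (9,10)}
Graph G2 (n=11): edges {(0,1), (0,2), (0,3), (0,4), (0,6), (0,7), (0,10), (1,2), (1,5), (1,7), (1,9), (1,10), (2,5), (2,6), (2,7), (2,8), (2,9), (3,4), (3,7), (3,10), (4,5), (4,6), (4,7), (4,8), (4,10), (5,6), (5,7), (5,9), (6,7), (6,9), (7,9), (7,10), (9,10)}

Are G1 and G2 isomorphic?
No, not isomorphic

The graphs are NOT isomorphic.

Counting edges: G1 has 31 edge(s); G2 has 33 edge(s).
Edge count is an isomorphism invariant (a bijection on vertices induces a bijection on edges), so differing edge counts rule out isomorphism.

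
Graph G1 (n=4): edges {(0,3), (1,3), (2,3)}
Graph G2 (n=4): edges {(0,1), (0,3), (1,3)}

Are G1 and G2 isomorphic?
No, not isomorphic

The graphs are NOT isomorphic.

Counting triangles (3-cliques): G1 has 0, G2 has 1.
Triangle count is an isomorphism invariant, so differing triangle counts rule out isomorphism.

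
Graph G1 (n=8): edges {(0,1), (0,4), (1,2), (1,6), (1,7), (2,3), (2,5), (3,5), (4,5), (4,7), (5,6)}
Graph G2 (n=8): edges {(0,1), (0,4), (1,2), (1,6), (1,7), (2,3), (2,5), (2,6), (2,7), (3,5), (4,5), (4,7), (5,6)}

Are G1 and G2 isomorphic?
No, not isomorphic

The graphs are NOT isomorphic.

Counting edges: G1 has 11 edge(s); G2 has 13 edge(s).
Edge count is an isomorphism invariant (a bijection on vertices induces a bijection on edges), so differing edge counts rule out isomorphism.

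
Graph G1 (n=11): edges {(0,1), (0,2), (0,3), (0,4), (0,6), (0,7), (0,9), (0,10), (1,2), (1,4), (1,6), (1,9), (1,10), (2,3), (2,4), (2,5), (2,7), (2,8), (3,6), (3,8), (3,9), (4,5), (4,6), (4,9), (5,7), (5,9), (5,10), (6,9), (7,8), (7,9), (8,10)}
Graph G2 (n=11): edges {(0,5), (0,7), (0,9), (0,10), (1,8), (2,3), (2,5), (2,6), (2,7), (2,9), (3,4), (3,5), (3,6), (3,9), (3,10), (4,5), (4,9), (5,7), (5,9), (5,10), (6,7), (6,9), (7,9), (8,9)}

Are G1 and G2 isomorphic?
No, not isomorphic

The graphs are NOT isomorphic.

Degrees in G1: deg(0)=8, deg(1)=6, deg(2)=7, deg(3)=5, deg(4)=6, deg(5)=5, deg(6)=5, deg(7)=5, deg(8)=4, deg(9)=7, deg(10)=4.
Sorted degree sequence of G1: [8, 7, 7, 6, 6, 5, 5, 5, 5, 4, 4].
Degrees in G2: deg(0)=4, deg(1)=1, deg(2)=5, deg(3)=6, deg(4)=3, deg(5)=7, deg(6)=4, deg(7)=5, deg(8)=2, deg(9)=8, deg(10)=3.
Sorted degree sequence of G2: [8, 7, 6, 5, 5, 4, 4, 3, 3, 2, 1].
The (sorted) degree sequence is an isomorphism invariant, so since G1 and G2 have different degree sequences they cannot be isomorphic.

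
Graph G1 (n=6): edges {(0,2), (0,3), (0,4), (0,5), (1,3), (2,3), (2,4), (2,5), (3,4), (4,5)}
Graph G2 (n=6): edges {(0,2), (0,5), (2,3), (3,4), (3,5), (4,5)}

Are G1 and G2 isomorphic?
No, not isomorphic

The graphs are NOT isomorphic.

Connected components of G1: 1 component(s) with vertex sets [[0, 1, 2, 3, 4, 5]], sizes [6].
Connected components of G2: 2 component(s) with vertex sets [[1], [0, 2, 3, 4, 5]], sizes [1, 5].
The number of connected components (and the multiset of component sizes) is an isomorphism invariant — an isomorphism maps each component of G1 bijectively onto a component of G2. Since G1 has 1 component(s) and G2 has 2, they cannot be isomorphic.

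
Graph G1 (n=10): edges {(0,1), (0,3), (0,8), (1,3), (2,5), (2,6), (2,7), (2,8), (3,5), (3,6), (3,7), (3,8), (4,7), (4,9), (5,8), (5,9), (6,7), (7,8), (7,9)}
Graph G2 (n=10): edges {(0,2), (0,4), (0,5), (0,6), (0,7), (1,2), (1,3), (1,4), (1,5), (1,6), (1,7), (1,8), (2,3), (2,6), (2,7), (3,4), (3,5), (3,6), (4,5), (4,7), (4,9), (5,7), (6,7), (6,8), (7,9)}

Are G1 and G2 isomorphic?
No, not isomorphic

The graphs are NOT isomorphic.

Counting triangles (3-cliques): G1 has 9, G2 has 22.
Triangle count is an isomorphism invariant, so differing triangle counts rule out isomorphism.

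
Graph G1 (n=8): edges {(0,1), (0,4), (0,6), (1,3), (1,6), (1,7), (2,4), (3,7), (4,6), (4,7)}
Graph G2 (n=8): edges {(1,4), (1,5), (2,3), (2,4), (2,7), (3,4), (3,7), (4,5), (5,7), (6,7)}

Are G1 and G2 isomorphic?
Yes, isomorphic

The graphs are isomorphic.
One valid mapping φ: V(G1) → V(G2): 0→2, 1→4, 2→6, 3→1, 4→7, 5→0, 6→3, 7→5

Verify φ preserves adjacency — for each edge of G1, its image is an edge of G2:
  (0,1) → (φ(0),φ(1)) = (2,4) ∈ E(G2) ✓
  (0,4) → (φ(0),φ(4)) = (2,7) ∈ E(G2) ✓
  (0,6) → (φ(0),φ(6)) = (2,3) ∈ E(G2) ✓
  (1,3) → (φ(1),φ(3)) = (1,4) ∈ E(G2) ✓
  (1,6) → (φ(1),φ(6)) = (3,4) ∈ E(G2) ✓
  (1,7) → (φ(1),φ(7)) = (4,5) ∈ E(G2) ✓
  (2,4) → (φ(2),φ(4)) = (6,7) ∈ E(G2) ✓
  (3,7) → (φ(3),φ(7)) = (1,5) ∈ E(G2) ✓
  (4,6) → (φ(4),φ(6)) = (3,7) ∈ E(G2) ✓
  (4,7) → (φ(4),φ(7)) = (5,7) ∈ E(G2) ✓
All 10 edges of G1 map to edges of G2, and |E(G1)| = |E(G2)| = 10, so φ is a bijection on edges as well as vertices. Hence G1 ≅ G2.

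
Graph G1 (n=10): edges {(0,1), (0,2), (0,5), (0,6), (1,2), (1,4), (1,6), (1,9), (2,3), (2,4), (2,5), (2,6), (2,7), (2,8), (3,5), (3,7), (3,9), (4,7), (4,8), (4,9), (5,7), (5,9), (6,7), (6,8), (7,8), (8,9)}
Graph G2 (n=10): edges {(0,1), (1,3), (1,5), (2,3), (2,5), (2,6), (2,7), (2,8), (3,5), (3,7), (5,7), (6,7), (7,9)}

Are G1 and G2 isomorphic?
No, not isomorphic

The graphs are NOT isomorphic.

Connected components of G1: 1 component(s) with vertex sets [[0, 1, 2, 3, 4, 5, 6, 7, 8, 9]], sizes [10].
Connected components of G2: 2 component(s) with vertex sets [[4], [0, 1, 2, 3, 5, 6, 7, 8, 9]], sizes [1, 9].
The number of connected components (and the multiset of component sizes) is an isomorphism invariant — an isomorphism maps each component of G1 bijectively onto a component of G2. Since G1 has 1 component(s) and G2 has 2, they cannot be isomorphic.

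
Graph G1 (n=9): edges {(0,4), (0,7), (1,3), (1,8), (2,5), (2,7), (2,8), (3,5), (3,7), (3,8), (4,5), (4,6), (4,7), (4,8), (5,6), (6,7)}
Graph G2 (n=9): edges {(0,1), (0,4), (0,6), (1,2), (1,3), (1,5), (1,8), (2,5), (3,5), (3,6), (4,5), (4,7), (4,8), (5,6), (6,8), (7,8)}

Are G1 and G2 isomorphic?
Yes, isomorphic

The graphs are isomorphic.
One valid mapping φ: V(G1) → V(G2): 0→2, 1→7, 2→0, 3→8, 4→5, 5→6, 6→3, 7→1, 8→4

Verify φ preserves adjacency — for each edge of G1, its image is an edge of G2:
  (0,4) → (φ(0),φ(4)) = (2,5) ∈ E(G2) ✓
  (0,7) → (φ(0),φ(7)) = (1,2) ∈ E(G2) ✓
  (1,3) → (φ(1),φ(3)) = (7,8) ∈ E(G2) ✓
  (1,8) → (φ(1),φ(8)) = (4,7) ∈ E(G2) ✓
  (2,5) → (φ(2),φ(5)) = (0,6) ∈ E(G2) ✓
  (2,7) → (φ(2),φ(7)) = (0,1) ∈ E(G2) ✓
  (2,8) → (φ(2),φ(8)) = (0,4) ∈ E(G2) ✓
  (3,5) → (φ(3),φ(5)) = (6,8) ∈ E(G2) ✓
  (3,7) → (φ(3),φ(7)) = (1,8) ∈ E(G2) ✓
  (3,8) → (φ(3),φ(8)) = (4,8) ∈ E(G2) ✓
  (4,5) → (φ(4),φ(5)) = (5,6) ∈ E(G2) ✓
  (4,6) → (φ(4),φ(6)) = (3,5) ∈ E(G2) ✓
  (4,7) → (φ(4),φ(7)) = (1,5) ∈ E(G2) ✓
  (4,8) → (φ(4),φ(8)) = (4,5) ∈ E(G2) ✓
  (5,6) → (φ(5),φ(6)) = (3,6) ∈ E(G2) ✓
  (6,7) → (φ(6),φ(7)) = (1,3) ∈ E(G2) ✓
All 16 edges of G1 map to edges of G2, and |E(G1)| = |E(G2)| = 16, so φ is a bijection on edges as well as vertices. Hence G1 ≅ G2.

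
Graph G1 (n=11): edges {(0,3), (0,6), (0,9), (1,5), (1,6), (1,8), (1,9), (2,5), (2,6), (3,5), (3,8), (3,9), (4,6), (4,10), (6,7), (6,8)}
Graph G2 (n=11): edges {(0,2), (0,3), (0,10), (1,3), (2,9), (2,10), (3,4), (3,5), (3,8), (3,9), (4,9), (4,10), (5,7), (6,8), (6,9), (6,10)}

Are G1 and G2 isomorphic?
Yes, isomorphic

The graphs are isomorphic.
One valid mapping φ: V(G1) → V(G2): 0→0, 1→9, 2→8, 3→10, 4→5, 5→6, 6→3, 7→1, 8→4, 9→2, 10→7

Verify φ preserves adjacency — for each edge of G1, its image is an edge of G2:
  (0,3) → (φ(0),φ(3)) = (0,10) ∈ E(G2) ✓
  (0,6) → (φ(0),φ(6)) = (0,3) ∈ E(G2) ✓
  (0,9) → (φ(0),φ(9)) = (0,2) ∈ E(G2) ✓
  (1,5) → (φ(1),φ(5)) = (6,9) ∈ E(G2) ✓
  (1,6) → (φ(1),φ(6)) = (3,9) ∈ E(G2) ✓
  (1,8) → (φ(1),φ(8)) = (4,9) ∈ E(G2) ✓
  (1,9) → (φ(1),φ(9)) = (2,9) ∈ E(G2) ✓
  (2,5) → (φ(2),φ(5)) = (6,8) ∈ E(G2) ✓
  (2,6) → (φ(2),φ(6)) = (3,8) ∈ E(G2) ✓
  (3,5) → (φ(3),φ(5)) = (6,10) ∈ E(G2) ✓
  (3,8) → (φ(3),φ(8)) = (4,10) ∈ E(G2) ✓
  (3,9) → (φ(3),φ(9)) = (2,10) ∈ E(G2) ✓
  (4,6) → (φ(4),φ(6)) = (3,5) ∈ E(G2) ✓
  (4,10) → (φ(4),φ(10)) = (5,7) ∈ E(G2) ✓
  (6,7) → (φ(6),φ(7)) = (1,3) ∈ E(G2) ✓
  (6,8) → (φ(6),φ(8)) = (3,4) ∈ E(G2) ✓
All 16 edges of G1 map to edges of G2, and |E(G1)| = |E(G2)| = 16, so φ is a bijection on edges as well as vertices. Hence G1 ≅ G2.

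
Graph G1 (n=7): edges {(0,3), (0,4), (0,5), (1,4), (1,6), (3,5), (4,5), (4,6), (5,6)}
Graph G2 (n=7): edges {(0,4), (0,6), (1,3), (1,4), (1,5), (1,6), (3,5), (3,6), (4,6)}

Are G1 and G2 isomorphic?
Yes, isomorphic

The graphs are isomorphic.
One valid mapping φ: V(G1) → V(G2): 0→3, 1→0, 2→2, 3→5, 4→6, 5→1, 6→4

Verify φ preserves adjacency — for each edge of G1, its image is an edge of G2:
  (0,3) → (φ(0),φ(3)) = (3,5) ∈ E(G2) ✓
  (0,4) → (φ(0),φ(4)) = (3,6) ∈ E(G2) ✓
  (0,5) → (φ(0),φ(5)) = (1,3) ∈ E(G2) ✓
  (1,4) → (φ(1),φ(4)) = (0,6) ∈ E(G2) ✓
  (1,6) → (φ(1),φ(6)) = (0,4) ∈ E(G2) ✓
  (3,5) → (φ(3),φ(5)) = (1,5) ∈ E(G2) ✓
  (4,5) → (φ(4),φ(5)) = (1,6) ∈ E(G2) ✓
  (4,6) → (φ(4),φ(6)) = (4,6) ∈ E(G2) ✓
  (5,6) → (φ(5),φ(6)) = (1,4) ∈ E(G2) ✓
All 9 edges of G1 map to edges of G2, and |E(G1)| = |E(G2)| = 9, so φ is a bijection on edges as well as vertices. Hence G1 ≅ G2.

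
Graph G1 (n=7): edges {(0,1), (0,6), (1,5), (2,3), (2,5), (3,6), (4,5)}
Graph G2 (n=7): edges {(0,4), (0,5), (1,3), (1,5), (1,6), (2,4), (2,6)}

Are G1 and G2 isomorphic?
Yes, isomorphic

The graphs are isomorphic.
One valid mapping φ: V(G1) → V(G2): 0→2, 1→6, 2→5, 3→0, 4→3, 5→1, 6→4

Verify φ preserves adjacency — for each edge of G1, its image is an edge of G2:
  (0,1) → (φ(0),φ(1)) = (2,6) ∈ E(G2) ✓
  (0,6) → (φ(0),φ(6)) = (2,4) ∈ E(G2) ✓
  (1,5) → (φ(1),φ(5)) = (1,6) ∈ E(G2) ✓
  (2,3) → (φ(2),φ(3)) = (0,5) ∈ E(G2) ✓
  (2,5) → (φ(2),φ(5)) = (1,5) ∈ E(G2) ✓
  (3,6) → (φ(3),φ(6)) = (0,4) ∈ E(G2) ✓
  (4,5) → (φ(4),φ(5)) = (1,3) ∈ E(G2) ✓
All 7 edges of G1 map to edges of G2, and |E(G1)| = |E(G2)| = 7, so φ is a bijection on edges as well as vertices. Hence G1 ≅ G2.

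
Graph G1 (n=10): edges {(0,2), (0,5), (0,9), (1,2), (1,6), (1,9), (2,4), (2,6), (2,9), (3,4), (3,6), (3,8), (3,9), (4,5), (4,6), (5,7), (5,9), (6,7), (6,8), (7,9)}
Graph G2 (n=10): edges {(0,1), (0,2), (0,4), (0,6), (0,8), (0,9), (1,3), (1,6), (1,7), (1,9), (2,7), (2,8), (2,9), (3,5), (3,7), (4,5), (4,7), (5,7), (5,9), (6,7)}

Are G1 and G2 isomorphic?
Yes, isomorphic

The graphs are isomorphic.
One valid mapping φ: V(G1) → V(G2): 0→3, 1→6, 2→1, 3→2, 4→9, 5→5, 6→0, 7→4, 8→8, 9→7

Verify φ preserves adjacency — for each edge of G1, its image is an edge of G2:
  (0,2) → (φ(0),φ(2)) = (1,3) ∈ E(G2) ✓
  (0,5) → (φ(0),φ(5)) = (3,5) ∈ E(G2) ✓
  (0,9) → (φ(0),φ(9)) = (3,7) ∈ E(G2) ✓
  (1,2) → (φ(1),φ(2)) = (1,6) ∈ E(G2) ✓
  (1,6) → (φ(1),φ(6)) = (0,6) ∈ E(G2) ✓
  (1,9) → (φ(1),φ(9)) = (6,7) ∈ E(G2) ✓
  (2,4) → (φ(2),φ(4)) = (1,9) ∈ E(G2) ✓
  (2,6) → (φ(2),φ(6)) = (0,1) ∈ E(G2) ✓
  (2,9) → (φ(2),φ(9)) = (1,7) ∈ E(G2) ✓
  (3,4) → (φ(3),φ(4)) = (2,9) ∈ E(G2) ✓
  (3,6) → (φ(3),φ(6)) = (0,2) ∈ E(G2) ✓
  (3,8) → (φ(3),φ(8)) = (2,8) ∈ E(G2) ✓
  (3,9) → (φ(3),φ(9)) = (2,7) ∈ E(G2) ✓
  (4,5) → (φ(4),φ(5)) = (5,9) ∈ E(G2) ✓
  (4,6) → (φ(4),φ(6)) = (0,9) ∈ E(G2) ✓
  (5,7) → (φ(5),φ(7)) = (4,5) ∈ E(G2) ✓
  (5,9) → (φ(5),φ(9)) = (5,7) ∈ E(G2) ✓
  (6,7) → (φ(6),φ(7)) = (0,4) ∈ E(G2) ✓
  (6,8) → (φ(6),φ(8)) = (0,8) ∈ E(G2) ✓
  (7,9) → (φ(7),φ(9)) = (4,7) ∈ E(G2) ✓
All 20 edges of G1 map to edges of G2, and |E(G1)| = |E(G2)| = 20, so φ is a bijection on edges as well as vertices. Hence G1 ≅ G2.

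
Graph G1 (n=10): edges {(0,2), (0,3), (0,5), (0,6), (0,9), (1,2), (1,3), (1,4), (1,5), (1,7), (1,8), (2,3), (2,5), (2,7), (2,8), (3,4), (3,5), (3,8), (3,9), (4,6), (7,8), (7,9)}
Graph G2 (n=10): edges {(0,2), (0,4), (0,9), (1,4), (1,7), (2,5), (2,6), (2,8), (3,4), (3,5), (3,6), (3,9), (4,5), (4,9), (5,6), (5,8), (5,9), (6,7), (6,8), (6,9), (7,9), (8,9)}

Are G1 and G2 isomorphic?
Yes, isomorphic

The graphs are isomorphic.
One valid mapping φ: V(G1) → V(G2): 0→4, 1→6, 2→5, 3→9, 4→7, 5→3, 6→1, 7→2, 8→8, 9→0

Verify φ preserves adjacency — for each edge of G1, its image is an edge of G2:
  (0,2) → (φ(0),φ(2)) = (4,5) ∈ E(G2) ✓
  (0,3) → (φ(0),φ(3)) = (4,9) ∈ E(G2) ✓
  (0,5) → (φ(0),φ(5)) = (3,4) ∈ E(G2) ✓
  (0,6) → (φ(0),φ(6)) = (1,4) ∈ E(G2) ✓
  (0,9) → (φ(0),φ(9)) = (0,4) ∈ E(G2) ✓
  (1,2) → (φ(1),φ(2)) = (5,6) ∈ E(G2) ✓
  (1,3) → (φ(1),φ(3)) = (6,9) ∈ E(G2) ✓
  (1,4) → (φ(1),φ(4)) = (6,7) ∈ E(G2) ✓
  (1,5) → (φ(1),φ(5)) = (3,6) ∈ E(G2) ✓
  (1,7) → (φ(1),φ(7)) = (2,6) ∈ E(G2) ✓
  (1,8) → (φ(1),φ(8)) = (6,8) ∈ E(G2) ✓
  (2,3) → (φ(2),φ(3)) = (5,9) ∈ E(G2) ✓
  (2,5) → (φ(2),φ(5)) = (3,5) ∈ E(G2) ✓
  (2,7) → (φ(2),φ(7)) = (2,5) ∈ E(G2) ✓
  (2,8) → (φ(2),φ(8)) = (5,8) ∈ E(G2) ✓
  (3,4) → (φ(3),φ(4)) = (7,9) ∈ E(G2) ✓
  (3,5) → (φ(3),φ(5)) = (3,9) ∈ E(G2) ✓
  (3,8) → (φ(3),φ(8)) = (8,9) ∈ E(G2) ✓
  (3,9) → (φ(3),φ(9)) = (0,9) ∈ E(G2) ✓
  (4,6) → (φ(4),φ(6)) = (1,7) ∈ E(G2) ✓
  (7,8) → (φ(7),φ(8)) = (2,8) ∈ E(G2) ✓
  (7,9) → (φ(7),φ(9)) = (0,2) ∈ E(G2) ✓
All 22 edges of G1 map to edges of G2, and |E(G1)| = |E(G2)| = 22, so φ is a bijection on edges as well as vertices. Hence G1 ≅ G2.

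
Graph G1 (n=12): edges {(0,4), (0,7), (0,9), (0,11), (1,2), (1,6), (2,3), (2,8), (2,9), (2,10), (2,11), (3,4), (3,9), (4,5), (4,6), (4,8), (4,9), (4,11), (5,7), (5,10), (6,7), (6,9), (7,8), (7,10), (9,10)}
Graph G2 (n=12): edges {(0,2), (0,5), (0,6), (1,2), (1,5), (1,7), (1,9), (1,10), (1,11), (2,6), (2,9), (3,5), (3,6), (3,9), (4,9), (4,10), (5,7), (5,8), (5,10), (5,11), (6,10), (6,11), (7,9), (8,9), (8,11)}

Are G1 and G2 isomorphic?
Yes, isomorphic

The graphs are isomorphic.
One valid mapping φ: V(G1) → V(G2): 0→11, 1→4, 2→9, 3→7, 4→5, 5→0, 6→10, 7→6, 8→3, 9→1, 10→2, 11→8

Verify φ preserves adjacency — for each edge of G1, its image is an edge of G2:
  (0,4) → (φ(0),φ(4)) = (5,11) ∈ E(G2) ✓
  (0,7) → (φ(0),φ(7)) = (6,11) ∈ E(G2) ✓
  (0,9) → (φ(0),φ(9)) = (1,11) ∈ E(G2) ✓
  (0,11) → (φ(0),φ(11)) = (8,11) ∈ E(G2) ✓
  (1,2) → (φ(1),φ(2)) = (4,9) ∈ E(G2) ✓
  (1,6) → (φ(1),φ(6)) = (4,10) ∈ E(G2) ✓
  (2,3) → (φ(2),φ(3)) = (7,9) ∈ E(G2) ✓
  (2,8) → (φ(2),φ(8)) = (3,9) ∈ E(G2) ✓
  (2,9) → (φ(2),φ(9)) = (1,9) ∈ E(G2) ✓
  (2,10) → (φ(2),φ(10)) = (2,9) ∈ E(G2) ✓
  (2,11) → (φ(2),φ(11)) = (8,9) ∈ E(G2) ✓
  (3,4) → (φ(3),φ(4)) = (5,7) ∈ E(G2) ✓
  (3,9) → (φ(3),φ(9)) = (1,7) ∈ E(G2) ✓
  (4,5) → (φ(4),φ(5)) = (0,5) ∈ E(G2) ✓
  (4,6) → (φ(4),φ(6)) = (5,10) ∈ E(G2) ✓
  (4,8) → (φ(4),φ(8)) = (3,5) ∈ E(G2) ✓
  (4,9) → (φ(4),φ(9)) = (1,5) ∈ E(G2) ✓
  (4,11) → (φ(4),φ(11)) = (5,8) ∈ E(G2) ✓
  (5,7) → (φ(5),φ(7)) = (0,6) ∈ E(G2) ✓
  (5,10) → (φ(5),φ(10)) = (0,2) ∈ E(G2) ✓
  (6,7) → (φ(6),φ(7)) = (6,10) ∈ E(G2) ✓
  (6,9) → (φ(6),φ(9)) = (1,10) ∈ E(G2) ✓
  (7,8) → (φ(7),φ(8)) = (3,6) ∈ E(G2) ✓
  (7,10) → (φ(7),φ(10)) = (2,6) ∈ E(G2) ✓
  (9,10) → (φ(9),φ(10)) = (1,2) ∈ E(G2) ✓
All 25 edges of G1 map to edges of G2, and |E(G1)| = |E(G2)| = 25, so φ is a bijection on edges as well as vertices. Hence G1 ≅ G2.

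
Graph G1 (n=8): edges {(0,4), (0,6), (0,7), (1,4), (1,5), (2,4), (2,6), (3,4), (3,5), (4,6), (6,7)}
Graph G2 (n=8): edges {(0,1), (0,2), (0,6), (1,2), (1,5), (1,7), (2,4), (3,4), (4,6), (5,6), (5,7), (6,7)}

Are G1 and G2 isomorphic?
No, not isomorphic

The graphs are NOT isomorphic.

Degrees in G1: deg(0)=3, deg(1)=2, deg(2)=2, deg(3)=2, deg(4)=5, deg(5)=2, deg(6)=4, deg(7)=2.
Sorted degree sequence of G1: [5, 4, 3, 2, 2, 2, 2, 2].
Degrees in G2: deg(0)=3, deg(1)=4, deg(2)=3, deg(3)=1, deg(4)=3, deg(5)=3, deg(6)=4, deg(7)=3.
Sorted degree sequence of G2: [4, 4, 3, 3, 3, 3, 3, 1].
The (sorted) degree sequence is an isomorphism invariant, so since G1 and G2 have different degree sequences they cannot be isomorphic.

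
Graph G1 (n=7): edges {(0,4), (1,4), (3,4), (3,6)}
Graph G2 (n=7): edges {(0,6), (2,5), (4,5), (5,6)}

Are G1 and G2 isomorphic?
Yes, isomorphic

The graphs are isomorphic.
One valid mapping φ: V(G1) → V(G2): 0→4, 1→2, 2→3, 3→6, 4→5, 5→1, 6→0

Verify φ preserves adjacency — for each edge of G1, its image is an edge of G2:
  (0,4) → (φ(0),φ(4)) = (4,5) ∈ E(G2) ✓
  (1,4) → (φ(1),φ(4)) = (2,5) ∈ E(G2) ✓
  (3,4) → (φ(3),φ(4)) = (5,6) ∈ E(G2) ✓
  (3,6) → (φ(3),φ(6)) = (0,6) ∈ E(G2) ✓
All 4 edges of G1 map to edges of G2, and |E(G1)| = |E(G2)| = 4, so φ is a bijection on edges as well as vertices. Hence G1 ≅ G2.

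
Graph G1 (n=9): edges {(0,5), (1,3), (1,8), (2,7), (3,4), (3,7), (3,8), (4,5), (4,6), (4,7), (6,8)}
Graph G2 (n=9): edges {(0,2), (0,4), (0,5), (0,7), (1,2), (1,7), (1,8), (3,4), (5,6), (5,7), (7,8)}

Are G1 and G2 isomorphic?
Yes, isomorphic

The graphs are isomorphic.
One valid mapping φ: V(G1) → V(G2): 0→3, 1→8, 2→6, 3→7, 4→0, 5→4, 6→2, 7→5, 8→1

Verify φ preserves adjacency — for each edge of G1, its image is an edge of G2:
  (0,5) → (φ(0),φ(5)) = (3,4) ∈ E(G2) ✓
  (1,3) → (φ(1),φ(3)) = (7,8) ∈ E(G2) ✓
  (1,8) → (φ(1),φ(8)) = (1,8) ∈ E(G2) ✓
  (2,7) → (φ(2),φ(7)) = (5,6) ∈ E(G2) ✓
  (3,4) → (φ(3),φ(4)) = (0,7) ∈ E(G2) ✓
  (3,7) → (φ(3),φ(7)) = (5,7) ∈ E(G2) ✓
  (3,8) → (φ(3),φ(8)) = (1,7) ∈ E(G2) ✓
  (4,5) → (φ(4),φ(5)) = (0,4) ∈ E(G2) ✓
  (4,6) → (φ(4),φ(6)) = (0,2) ∈ E(G2) ✓
  (4,7) → (φ(4),φ(7)) = (0,5) ∈ E(G2) ✓
  (6,8) → (φ(6),φ(8)) = (1,2) ∈ E(G2) ✓
All 11 edges of G1 map to edges of G2, and |E(G1)| = |E(G2)| = 11, so φ is a bijection on edges as well as vertices. Hence G1 ≅ G2.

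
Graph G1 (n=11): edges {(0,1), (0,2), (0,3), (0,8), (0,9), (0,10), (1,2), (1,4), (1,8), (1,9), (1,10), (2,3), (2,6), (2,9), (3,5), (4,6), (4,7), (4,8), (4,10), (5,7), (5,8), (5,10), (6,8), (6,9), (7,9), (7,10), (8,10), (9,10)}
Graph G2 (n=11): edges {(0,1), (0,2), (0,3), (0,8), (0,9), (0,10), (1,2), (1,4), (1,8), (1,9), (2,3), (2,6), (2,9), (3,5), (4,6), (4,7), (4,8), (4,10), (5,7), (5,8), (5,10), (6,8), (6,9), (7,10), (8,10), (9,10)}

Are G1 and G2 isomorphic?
No, not isomorphic

The graphs are NOT isomorphic.

Counting edges: G1 has 28 edge(s); G2 has 26 edge(s).
Edge count is an isomorphism invariant (a bijection on vertices induces a bijection on edges), so differing edge counts rule out isomorphism.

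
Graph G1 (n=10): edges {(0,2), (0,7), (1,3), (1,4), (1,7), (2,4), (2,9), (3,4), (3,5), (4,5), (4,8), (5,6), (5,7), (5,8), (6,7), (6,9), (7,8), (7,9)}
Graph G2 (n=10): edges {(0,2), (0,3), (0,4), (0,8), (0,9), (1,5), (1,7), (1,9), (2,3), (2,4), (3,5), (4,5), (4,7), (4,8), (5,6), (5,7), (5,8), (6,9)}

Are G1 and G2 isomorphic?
Yes, isomorphic

The graphs are isomorphic.
One valid mapping φ: V(G1) → V(G2): 0→6, 1→3, 2→9, 3→2, 4→0, 5→4, 6→7, 7→5, 8→8, 9→1

Verify φ preserves adjacency — for each edge of G1, its image is an edge of G2:
  (0,2) → (φ(0),φ(2)) = (6,9) ∈ E(G2) ✓
  (0,7) → (φ(0),φ(7)) = (5,6) ∈ E(G2) ✓
  (1,3) → (φ(1),φ(3)) = (2,3) ∈ E(G2) ✓
  (1,4) → (φ(1),φ(4)) = (0,3) ∈ E(G2) ✓
  (1,7) → (φ(1),φ(7)) = (3,5) ∈ E(G2) ✓
  (2,4) → (φ(2),φ(4)) = (0,9) ∈ E(G2) ✓
  (2,9) → (φ(2),φ(9)) = (1,9) ∈ E(G2) ✓
  (3,4) → (φ(3),φ(4)) = (0,2) ∈ E(G2) ✓
  (3,5) → (φ(3),φ(5)) = (2,4) ∈ E(G2) ✓
  (4,5) → (φ(4),φ(5)) = (0,4) ∈ E(G2) ✓
  (4,8) → (φ(4),φ(8)) = (0,8) ∈ E(G2) ✓
  (5,6) → (φ(5),φ(6)) = (4,7) ∈ E(G2) ✓
  (5,7) → (φ(5),φ(7)) = (4,5) ∈ E(G2) ✓
  (5,8) → (φ(5),φ(8)) = (4,8) ∈ E(G2) ✓
  (6,7) → (φ(6),φ(7)) = (5,7) ∈ E(G2) ✓
  (6,9) → (φ(6),φ(9)) = (1,7) ∈ E(G2) ✓
  (7,8) → (φ(7),φ(8)) = (5,8) ∈ E(G2) ✓
  (7,9) → (φ(7),φ(9)) = (1,5) ∈ E(G2) ✓
All 18 edges of G1 map to edges of G2, and |E(G1)| = |E(G2)| = 18, so φ is a bijection on edges as well as vertices. Hence G1 ≅ G2.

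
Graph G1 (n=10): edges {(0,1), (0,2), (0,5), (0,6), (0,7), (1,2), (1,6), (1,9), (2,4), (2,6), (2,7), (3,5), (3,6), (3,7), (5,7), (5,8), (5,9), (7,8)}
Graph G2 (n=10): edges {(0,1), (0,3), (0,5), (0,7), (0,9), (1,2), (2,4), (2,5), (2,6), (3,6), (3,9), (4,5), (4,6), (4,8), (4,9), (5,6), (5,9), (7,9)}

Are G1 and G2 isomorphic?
Yes, isomorphic

The graphs are isomorphic.
One valid mapping φ: V(G1) → V(G2): 0→5, 1→2, 2→4, 3→3, 4→8, 5→0, 6→6, 7→9, 8→7, 9→1

Verify φ preserves adjacency — for each edge of G1, its image is an edge of G2:
  (0,1) → (φ(0),φ(1)) = (2,5) ∈ E(G2) ✓
  (0,2) → (φ(0),φ(2)) = (4,5) ∈ E(G2) ✓
  (0,5) → (φ(0),φ(5)) = (0,5) ∈ E(G2) ✓
  (0,6) → (φ(0),φ(6)) = (5,6) ∈ E(G2) ✓
  (0,7) → (φ(0),φ(7)) = (5,9) ∈ E(G2) ✓
  (1,2) → (φ(1),φ(2)) = (2,4) ∈ E(G2) ✓
  (1,6) → (φ(1),φ(6)) = (2,6) ∈ E(G2) ✓
  (1,9) → (φ(1),φ(9)) = (1,2) ∈ E(G2) ✓
  (2,4) → (φ(2),φ(4)) = (4,8) ∈ E(G2) ✓
  (2,6) → (φ(2),φ(6)) = (4,6) ∈ E(G2) ✓
  (2,7) → (φ(2),φ(7)) = (4,9) ∈ E(G2) ✓
  (3,5) → (φ(3),φ(5)) = (0,3) ∈ E(G2) ✓
  (3,6) → (φ(3),φ(6)) = (3,6) ∈ E(G2) ✓
  (3,7) → (φ(3),φ(7)) = (3,9) ∈ E(G2) ✓
  (5,7) → (φ(5),φ(7)) = (0,9) ∈ E(G2) ✓
  (5,8) → (φ(5),φ(8)) = (0,7) ∈ E(G2) ✓
  (5,9) → (φ(5),φ(9)) = (0,1) ∈ E(G2) ✓
  (7,8) → (φ(7),φ(8)) = (7,9) ∈ E(G2) ✓
All 18 edges of G1 map to edges of G2, and |E(G1)| = |E(G2)| = 18, so φ is a bijection on edges as well as vertices. Hence G1 ≅ G2.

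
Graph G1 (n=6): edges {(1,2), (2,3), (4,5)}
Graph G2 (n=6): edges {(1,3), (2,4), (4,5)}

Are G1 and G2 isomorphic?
Yes, isomorphic

The graphs are isomorphic.
One valid mapping φ: V(G1) → V(G2): 0→0, 1→5, 2→4, 3→2, 4→3, 5→1

Verify φ preserves adjacency — for each edge of G1, its image is an edge of G2:
  (1,2) → (φ(1),φ(2)) = (4,5) ∈ E(G2) ✓
  (2,3) → (φ(2),φ(3)) = (2,4) ∈ E(G2) ✓
  (4,5) → (φ(4),φ(5)) = (1,3) ∈ E(G2) ✓
All 3 edges of G1 map to edges of G2, and |E(G1)| = |E(G2)| = 3, so φ is a bijection on edges as well as vertices. Hence G1 ≅ G2.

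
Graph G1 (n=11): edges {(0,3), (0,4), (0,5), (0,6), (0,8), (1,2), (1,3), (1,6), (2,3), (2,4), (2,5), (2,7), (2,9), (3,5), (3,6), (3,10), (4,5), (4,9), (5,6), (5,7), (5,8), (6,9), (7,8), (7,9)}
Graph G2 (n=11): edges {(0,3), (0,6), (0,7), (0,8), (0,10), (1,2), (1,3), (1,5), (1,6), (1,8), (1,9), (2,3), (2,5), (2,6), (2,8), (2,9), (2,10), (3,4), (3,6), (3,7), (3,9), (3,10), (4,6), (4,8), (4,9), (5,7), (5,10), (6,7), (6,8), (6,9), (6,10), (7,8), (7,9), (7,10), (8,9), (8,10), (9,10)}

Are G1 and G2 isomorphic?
No, not isomorphic

The graphs are NOT isomorphic.

Degrees in G1: deg(0)=5, deg(1)=3, deg(2)=6, deg(3)=6, deg(4)=4, deg(5)=7, deg(6)=5, deg(7)=4, deg(8)=3, deg(9)=4, deg(10)=1.
Sorted degree sequence of G1: [7, 6, 6, 5, 5, 4, 4, 4, 3, 3, 1].
Degrees in G2: deg(0)=5, deg(1)=6, deg(2)=7, deg(3)=8, deg(4)=4, deg(5)=4, deg(6)=9, deg(7)=7, deg(8)=8, deg(9)=8, deg(10)=8.
Sorted degree sequence of G2: [9, 8, 8, 8, 8, 7, 7, 6, 5, 4, 4].
The (sorted) degree sequence is an isomorphism invariant, so since G1 and G2 have different degree sequences they cannot be isomorphic.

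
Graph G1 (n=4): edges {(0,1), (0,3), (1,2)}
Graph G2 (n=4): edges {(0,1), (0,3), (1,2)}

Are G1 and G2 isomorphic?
Yes, isomorphic

The graphs are isomorphic.
One valid mapping φ: V(G1) → V(G2): 0→0, 1→1, 2→2, 3→3

Verify φ preserves adjacency — for each edge of G1, its image is an edge of G2:
  (0,1) → (φ(0),φ(1)) = (0,1) ∈ E(G2) ✓
  (0,3) → (φ(0),φ(3)) = (0,3) ∈ E(G2) ✓
  (1,2) → (φ(1),φ(2)) = (1,2) ∈ E(G2) ✓
All 3 edges of G1 map to edges of G2, and |E(G1)| = |E(G2)| = 3, so φ is a bijection on edges as well as vertices. Hence G1 ≅ G2.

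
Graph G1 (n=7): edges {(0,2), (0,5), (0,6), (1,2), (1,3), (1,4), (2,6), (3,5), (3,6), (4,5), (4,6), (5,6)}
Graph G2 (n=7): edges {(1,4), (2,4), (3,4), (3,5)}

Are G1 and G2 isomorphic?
No, not isomorphic

The graphs are NOT isomorphic.

Connected components of G1: 1 component(s) with vertex sets [[0, 1, 2, 3, 4, 5, 6]], sizes [7].
Connected components of G2: 3 component(s) with vertex sets [[0], [6], [1, 2, 3, 4, 5]], sizes [1, 1, 5].
The number of connected components (and the multiset of component sizes) is an isomorphism invariant — an isomorphism maps each component of G1 bijectively onto a component of G2. Since G1 has 1 component(s) and G2 has 3, they cannot be isomorphic.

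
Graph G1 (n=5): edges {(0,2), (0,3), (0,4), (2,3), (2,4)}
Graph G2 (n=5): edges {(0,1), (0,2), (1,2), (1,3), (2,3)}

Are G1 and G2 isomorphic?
Yes, isomorphic

The graphs are isomorphic.
One valid mapping φ: V(G1) → V(G2): 0→2, 1→4, 2→1, 3→3, 4→0

Verify φ preserves adjacency — for each edge of G1, its image is an edge of G2:
  (0,2) → (φ(0),φ(2)) = (1,2) ∈ E(G2) ✓
  (0,3) → (φ(0),φ(3)) = (2,3) ∈ E(G2) ✓
  (0,4) → (φ(0),φ(4)) = (0,2) ∈ E(G2) ✓
  (2,3) → (φ(2),φ(3)) = (1,3) ∈ E(G2) ✓
  (2,4) → (φ(2),φ(4)) = (0,1) ∈ E(G2) ✓
All 5 edges of G1 map to edges of G2, and |E(G1)| = |E(G2)| = 5, so φ is a bijection on edges as well as vertices. Hence G1 ≅ G2.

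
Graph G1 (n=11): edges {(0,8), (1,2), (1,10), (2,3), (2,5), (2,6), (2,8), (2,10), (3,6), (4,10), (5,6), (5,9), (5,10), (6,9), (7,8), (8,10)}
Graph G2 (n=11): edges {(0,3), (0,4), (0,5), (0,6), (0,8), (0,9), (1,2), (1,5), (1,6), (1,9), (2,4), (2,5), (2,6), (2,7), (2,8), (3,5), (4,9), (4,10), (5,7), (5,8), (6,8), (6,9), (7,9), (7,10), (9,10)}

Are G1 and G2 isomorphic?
No, not isomorphic

The graphs are NOT isomorphic.

Degrees in G1: deg(0)=1, deg(1)=2, deg(2)=6, deg(3)=2, deg(4)=1, deg(5)=4, deg(6)=4, deg(7)=1, deg(8)=4, deg(9)=2, deg(10)=5.
Sorted degree sequence of G1: [6, 5, 4, 4, 4, 2, 2, 2, 1, 1, 1].
Degrees in G2: deg(0)=6, deg(1)=4, deg(2)=6, deg(3)=2, deg(4)=4, deg(5)=6, deg(6)=5, deg(7)=4, deg(8)=4, deg(9)=6, deg(10)=3.
Sorted degree sequence of G2: [6, 6, 6, 6, 5, 4, 4, 4, 4, 3, 2].
The (sorted) degree sequence is an isomorphism invariant, so since G1 and G2 have different degree sequences they cannot be isomorphic.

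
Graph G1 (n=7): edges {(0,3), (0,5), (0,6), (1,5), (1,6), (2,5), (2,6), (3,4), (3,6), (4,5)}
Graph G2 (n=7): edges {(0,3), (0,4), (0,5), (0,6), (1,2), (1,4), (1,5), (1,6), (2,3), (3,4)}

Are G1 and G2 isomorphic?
Yes, isomorphic

The graphs are isomorphic.
One valid mapping φ: V(G1) → V(G2): 0→4, 1→5, 2→6, 3→3, 4→2, 5→1, 6→0

Verify φ preserves adjacency — for each edge of G1, its image is an edge of G2:
  (0,3) → (φ(0),φ(3)) = (3,4) ∈ E(G2) ✓
  (0,5) → (φ(0),φ(5)) = (1,4) ∈ E(G2) ✓
  (0,6) → (φ(0),φ(6)) = (0,4) ∈ E(G2) ✓
  (1,5) → (φ(1),φ(5)) = (1,5) ∈ E(G2) ✓
  (1,6) → (φ(1),φ(6)) = (0,5) ∈ E(G2) ✓
  (2,5) → (φ(2),φ(5)) = (1,6) ∈ E(G2) ✓
  (2,6) → (φ(2),φ(6)) = (0,6) ∈ E(G2) ✓
  (3,4) → (φ(3),φ(4)) = (2,3) ∈ E(G2) ✓
  (3,6) → (φ(3),φ(6)) = (0,3) ∈ E(G2) ✓
  (4,5) → (φ(4),φ(5)) = (1,2) ∈ E(G2) ✓
All 10 edges of G1 map to edges of G2, and |E(G1)| = |E(G2)| = 10, so φ is a bijection on edges as well as vertices. Hence G1 ≅ G2.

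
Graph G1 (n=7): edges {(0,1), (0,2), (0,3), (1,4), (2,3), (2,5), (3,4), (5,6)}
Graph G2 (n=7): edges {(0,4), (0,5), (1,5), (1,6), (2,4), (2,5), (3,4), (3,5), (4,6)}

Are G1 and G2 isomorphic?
No, not isomorphic

The graphs are NOT isomorphic.

Counting triangles (3-cliques): G1 has 1, G2 has 0.
Triangle count is an isomorphism invariant, so differing triangle counts rule out isomorphism.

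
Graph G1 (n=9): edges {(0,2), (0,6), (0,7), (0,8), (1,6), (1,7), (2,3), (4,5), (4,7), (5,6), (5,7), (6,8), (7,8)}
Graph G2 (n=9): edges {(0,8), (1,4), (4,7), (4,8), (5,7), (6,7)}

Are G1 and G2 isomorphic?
No, not isomorphic

The graphs are NOT isomorphic.

Connected components of G1: 1 component(s) with vertex sets [[0, 1, 2, 3, 4, 5, 6, 7, 8]], sizes [9].
Connected components of G2: 3 component(s) with vertex sets [[2], [3], [0, 1, 4, 5, 6, 7, 8]], sizes [1, 1, 7].
The number of connected components (and the multiset of component sizes) is an isomorphism invariant — an isomorphism maps each component of G1 bijectively onto a component of G2. Since G1 has 1 component(s) and G2 has 3, they cannot be isomorphic.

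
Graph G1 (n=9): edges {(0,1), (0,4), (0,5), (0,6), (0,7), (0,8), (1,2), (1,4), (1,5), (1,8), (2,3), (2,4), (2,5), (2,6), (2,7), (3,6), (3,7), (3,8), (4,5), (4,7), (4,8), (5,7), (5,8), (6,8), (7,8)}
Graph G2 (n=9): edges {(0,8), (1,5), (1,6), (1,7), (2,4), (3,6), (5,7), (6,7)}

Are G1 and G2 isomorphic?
No, not isomorphic

The graphs are NOT isomorphic.

Connected components of G1: 1 component(s) with vertex sets [[0, 1, 2, 3, 4, 5, 6, 7, 8]], sizes [9].
Connected components of G2: 3 component(s) with vertex sets [[0, 8], [2, 4], [1, 3, 5, 6, 7]], sizes [2, 2, 5].
The number of connected components (and the multiset of component sizes) is an isomorphism invariant — an isomorphism maps each component of G1 bijectively onto a component of G2. Since G1 has 1 component(s) and G2 has 3, they cannot be isomorphic.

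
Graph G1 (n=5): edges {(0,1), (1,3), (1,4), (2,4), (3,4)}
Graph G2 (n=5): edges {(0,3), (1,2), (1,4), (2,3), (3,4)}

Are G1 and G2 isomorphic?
No, not isomorphic

The graphs are NOT isomorphic.

Counting triangles (3-cliques): G1 has 1, G2 has 0.
Triangle count is an isomorphism invariant, so differing triangle counts rule out isomorphism.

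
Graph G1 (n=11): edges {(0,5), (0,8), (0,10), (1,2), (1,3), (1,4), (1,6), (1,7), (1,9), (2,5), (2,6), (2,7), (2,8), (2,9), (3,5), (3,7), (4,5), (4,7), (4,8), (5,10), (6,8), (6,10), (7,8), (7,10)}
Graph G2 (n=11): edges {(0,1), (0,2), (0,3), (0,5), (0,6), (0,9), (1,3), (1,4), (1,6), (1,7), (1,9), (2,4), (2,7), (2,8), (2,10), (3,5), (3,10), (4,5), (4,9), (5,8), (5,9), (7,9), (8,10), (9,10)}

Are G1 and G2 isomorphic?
Yes, isomorphic

The graphs are isomorphic.
One valid mapping φ: V(G1) → V(G2): 0→8, 1→1, 2→0, 3→7, 4→4, 5→2, 6→3, 7→9, 8→5, 9→6, 10→10

Verify φ preserves adjacency — for each edge of G1, its image is an edge of G2:
  (0,5) → (φ(0),φ(5)) = (2,8) ∈ E(G2) ✓
  (0,8) → (φ(0),φ(8)) = (5,8) ∈ E(G2) ✓
  (0,10) → (φ(0),φ(10)) = (8,10) ∈ E(G2) ✓
  (1,2) → (φ(1),φ(2)) = (0,1) ∈ E(G2) ✓
  (1,3) → (φ(1),φ(3)) = (1,7) ∈ E(G2) ✓
  (1,4) → (φ(1),φ(4)) = (1,4) ∈ E(G2) ✓
  (1,6) → (φ(1),φ(6)) = (1,3) ∈ E(G2) ✓
  (1,7) → (φ(1),φ(7)) = (1,9) ∈ E(G2) ✓
  (1,9) → (φ(1),φ(9)) = (1,6) ∈ E(G2) ✓
  (2,5) → (φ(2),φ(5)) = (0,2) ∈ E(G2) ✓
  (2,6) → (φ(2),φ(6)) = (0,3) ∈ E(G2) ✓
  (2,7) → (φ(2),φ(7)) = (0,9) ∈ E(G2) ✓
  (2,8) → (φ(2),φ(8)) = (0,5) ∈ E(G2) ✓
  (2,9) → (φ(2),φ(9)) = (0,6) ∈ E(G2) ✓
  (3,5) → (φ(3),φ(5)) = (2,7) ∈ E(G2) ✓
  (3,7) → (φ(3),φ(7)) = (7,9) ∈ E(G2) ✓
  (4,5) → (φ(4),φ(5)) = (2,4) ∈ E(G2) ✓
  (4,7) → (φ(4),φ(7)) = (4,9) ∈ E(G2) ✓
  (4,8) → (φ(4),φ(8)) = (4,5) ∈ E(G2) ✓
  (5,10) → (φ(5),φ(10)) = (2,10) ∈ E(G2) ✓
  (6,8) → (φ(6),φ(8)) = (3,5) ∈ E(G2) ✓
  (6,10) → (φ(6),φ(10)) = (3,10) ∈ E(G2) ✓
  (7,8) → (φ(7),φ(8)) = (5,9) ∈ E(G2) ✓
  (7,10) → (φ(7),φ(10)) = (9,10) ∈ E(G2) ✓
All 24 edges of G1 map to edges of G2, and |E(G1)| = |E(G2)| = 24, so φ is a bijection on edges as well as vertices. Hence G1 ≅ G2.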